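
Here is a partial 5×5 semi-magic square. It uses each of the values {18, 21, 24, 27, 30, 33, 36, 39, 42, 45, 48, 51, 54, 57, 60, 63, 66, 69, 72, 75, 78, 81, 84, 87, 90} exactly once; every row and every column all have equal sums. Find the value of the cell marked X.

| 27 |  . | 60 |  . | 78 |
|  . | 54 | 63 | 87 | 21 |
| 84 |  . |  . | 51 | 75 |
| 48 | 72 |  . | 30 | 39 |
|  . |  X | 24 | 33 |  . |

The 25 entries sum to 1350, so each line sums to 1350/5 = 270.
Row 2: 54 + 63 + 87 + 21 + ? = 270, so (2,1) = 45.
The remaining cell in row 4 is (4,3) = 270 − 189 = 81.
Column 1 must total 270; the given cells sum to 204, so (5,1) = 66.
The remaining cell in column 3 is (3,3) = 270 − 228 = 42.
Column 4: 87 + 51 + 30 + 33 + ? = 270, so (1,4) = 69.
Using column 5: 78 + 21 + 75 + 39 + ? → (5,5) = 270 − 213 = 57.
Using row 1: 27 + 60 + 69 + 78 + ? → (1,2) = 270 − 234 = 36.
The remaining cell in row 3 is (3,2) = 270 − 252 = 18.
Row 5: 66 + 24 + 33 + 57 + ? = 270, so (5,2) = 90.

90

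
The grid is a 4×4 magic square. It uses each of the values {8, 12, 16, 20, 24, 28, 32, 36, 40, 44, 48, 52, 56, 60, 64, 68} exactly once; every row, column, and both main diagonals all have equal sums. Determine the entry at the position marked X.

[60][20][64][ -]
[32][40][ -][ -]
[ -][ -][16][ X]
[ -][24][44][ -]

The 16 entries sum to 608, so each line sums to 608/4 = 152.
Row 1 must total 152; the given cells sum to 144, so (1,4) = 8.
From column 2, 152 − (20 + 40 + 24) gives (3,2) = 68.
From column 3, 152 − (64 + 16 + 44) gives (2,3) = 28.
The remaining cell in main diagonal is (4,4) = 152 − 116 = 36.
The remaining cell in anti-diagonal is (4,1) = 152 − 104 = 48.
Row 2 must total 152; the given cells sum to 100, so (2,4) = 52.
Using column 1: 60 + 32 + 48 + ? → (3,1) = 152 − 140 = 12.
Column 4 must total 152; the given cells sum to 96, so (3,4) = 56.

56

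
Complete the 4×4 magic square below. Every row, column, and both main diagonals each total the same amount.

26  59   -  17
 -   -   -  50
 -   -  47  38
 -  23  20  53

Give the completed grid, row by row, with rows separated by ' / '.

Column 4 is already complete: 17 + 50 + 38 + 53 = 158, so that is the magic constant.
Using row 1: 26 + 59 + 17 + ? → (1,3) = 158 − 102 = 56.
The remaining cell in row 4 is (4,1) = 158 − 96 = 62.
The remaining cell in column 3 is (2,3) = 158 − 123 = 35.
The remaining cell in main diagonal is (2,2) = 158 − 126 = 32.
From anti-diagonal, 158 − (17 + 35 + 62) gives (3,2) = 44.
Row 2 needs 158; the known cells sum to 117, so (2,1) = 41.
Row 3 must total 158; the given cells sum to 129, so (3,1) = 29.

26 59 56 17 / 41 32 35 50 / 29 44 47 38 / 62 23 20 53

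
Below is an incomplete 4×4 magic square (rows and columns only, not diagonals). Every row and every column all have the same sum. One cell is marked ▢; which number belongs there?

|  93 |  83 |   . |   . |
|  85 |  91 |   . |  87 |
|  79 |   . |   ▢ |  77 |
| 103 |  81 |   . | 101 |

Column 1 is complete and sums to 360; that is the magic constant.
Row 2 must total 360; the given cells sum to 263, so (2,3) = 97.
Using row 4: 103 + 81 + 101 + ? → (4,3) = 360 − 285 = 75.
Column 2 must total 360; the given cells sum to 255, so (3,2) = 105.
Column 4: 87 + 77 + 101 + ? = 360, so (1,4) = 95.
Row 1 needs 360; the known cells sum to 271, so (1,3) = 89.
From row 3, 360 − (79 + 105 + 77) gives (3,3) = 99.

99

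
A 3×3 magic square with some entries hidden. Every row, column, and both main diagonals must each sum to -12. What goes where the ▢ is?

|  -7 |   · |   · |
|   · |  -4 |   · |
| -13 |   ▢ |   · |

2

Column 1 must total -12; the given cells sum to -20, so (2,1) = 8.
From main diagonal, -12 − (-7 + (-4)) gives (3,3) = -1.
From anti-diagonal, -12 − (-4 + (-13)) gives (1,3) = 5.
Row 1 must total -12; the given cells sum to -2, so (1,2) = -10.
Using row 2: 8 + (-4) + ? → (2,3) = -12 − 4 = -16.
The remaining cell in row 3 is (3,2) = -12 − (-14) = 2.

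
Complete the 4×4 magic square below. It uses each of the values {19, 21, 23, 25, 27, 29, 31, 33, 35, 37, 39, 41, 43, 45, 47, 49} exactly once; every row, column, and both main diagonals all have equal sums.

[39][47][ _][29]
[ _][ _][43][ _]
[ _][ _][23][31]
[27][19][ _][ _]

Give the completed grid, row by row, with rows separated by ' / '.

The 16 entries sum to 544, so each line sums to 544/4 = 136.
The remaining cell in row 1 is (1,3) = 136 − 115 = 21.
Using column 3: 21 + 43 + 23 + ? → (4,3) = 136 − 87 = 49.
Using anti-diagonal: 29 + 43 + 27 + ? → (3,2) = 136 − 99 = 37.
Using row 3: 37 + 23 + 31 + ? → (3,1) = 136 − 91 = 45.
Row 4 needs 136; the known cells sum to 95, so (4,4) = 41.
Column 1: 39 + 45 + 27 + ? = 136, so (2,1) = 25.
Using column 2: 47 + 37 + 19 + ? → (2,2) = 136 − 103 = 33.
From column 4, 136 − (29 + 31 + 41) gives (2,4) = 35.

39 47 21 29 / 25 33 43 35 / 45 37 23 31 / 27 19 49 41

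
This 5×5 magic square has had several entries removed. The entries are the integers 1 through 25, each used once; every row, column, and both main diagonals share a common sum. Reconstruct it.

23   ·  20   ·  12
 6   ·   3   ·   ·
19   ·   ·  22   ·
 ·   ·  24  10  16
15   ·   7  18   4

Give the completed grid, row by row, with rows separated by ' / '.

The entries are 1 through 25, which sum to 325, so each line sums to 325/5 = 65.
From row 5, 65 − (15 + 7 + 18 + 4) gives (5,2) = 21.
The remaining cell in column 1 is (4,1) = 65 − 63 = 2.
Using column 3: 20 + 3 + 24 + 7 + ? → (3,3) = 65 − 54 = 11.
Main diagonal needs 65; the known cells sum to 48, so (2,2) = 17.
Using row 4: 2 + 24 + 10 + 16 + ? → (4,2) = 65 − 52 = 13.
Anti-diagonal: 12 + 11 + 13 + 15 + ? = 65, so (2,4) = 14.
Row 2 must total 65; the given cells sum to 40, so (2,5) = 25.
Using column 4: 14 + 22 + 10 + 18 + ? → (1,4) = 65 − 64 = 1.
From column 5, 65 − (12 + 25 + 16 + 4) gives (3,5) = 8.
Row 1 needs 65; the known cells sum to 56, so (1,2) = 9.
Using row 3: 19 + 11 + 22 + 8 + ? → (3,2) = 65 − 60 = 5.

23 9 20 1 12 / 6 17 3 14 25 / 19 5 11 22 8 / 2 13 24 10 16 / 15 21 7 18 4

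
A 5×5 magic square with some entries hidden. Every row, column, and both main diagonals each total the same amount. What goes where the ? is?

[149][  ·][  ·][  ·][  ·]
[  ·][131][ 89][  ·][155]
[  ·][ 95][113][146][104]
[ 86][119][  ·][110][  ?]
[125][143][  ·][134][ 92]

128

Main diagonal is complete and sums to 595; that is the magic constant.
Using row 3: 95 + 113 + 146 + 104 + ? → (3,1) = 595 − 458 = 137.
From row 5, 595 − (125 + 143 + 134 + 92) gives (5,3) = 101.
The remaining cell in column 1 is (2,1) = 595 − 497 = 98.
Column 2 must total 595; the given cells sum to 488, so (1,2) = 107.
Row 2 needs 595; the known cells sum to 473, so (2,4) = 122.
Column 4 needs 595; the known cells sum to 512, so (1,4) = 83.
Using anti-diagonal: 122 + 113 + 119 + 125 + ? → (1,5) = 595 − 479 = 116.
Row 1 must total 595; the given cells sum to 455, so (1,3) = 140.
From column 3, 595 − (140 + 89 + 113 + 101) gives (4,3) = 152.
From column 5, 595 − (116 + 155 + 104 + 92) gives (4,5) = 128.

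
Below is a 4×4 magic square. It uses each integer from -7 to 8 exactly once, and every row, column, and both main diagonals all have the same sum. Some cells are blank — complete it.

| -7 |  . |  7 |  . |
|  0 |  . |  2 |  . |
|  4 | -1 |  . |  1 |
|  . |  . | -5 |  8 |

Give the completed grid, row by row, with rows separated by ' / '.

The entries are -7 through 8, which sum to 8, so each line sums to 8/4 = 2.
Using row 3: 4 + (-1) + 1 + ? → (3,3) = 2 − 4 = -2.
From column 1, 2 − (-7 + 0 + 4) gives (4,1) = 5.
Main diagonal needs 2; the known cells sum to -1, so (2,2) = 3.
The remaining cell in anti-diagonal is (1,4) = 2 − 6 = -4.
From row 1, 2 − (-7 + 7 + (-4)) gives (1,2) = 6.
Row 2 must total 2; the given cells sum to 5, so (2,4) = -3.
Row 4 must total 2; the given cells sum to 8, so (4,2) = -6.

-7 6 7 -4 / 0 3 2 -3 / 4 -1 -2 1 / 5 -6 -5 8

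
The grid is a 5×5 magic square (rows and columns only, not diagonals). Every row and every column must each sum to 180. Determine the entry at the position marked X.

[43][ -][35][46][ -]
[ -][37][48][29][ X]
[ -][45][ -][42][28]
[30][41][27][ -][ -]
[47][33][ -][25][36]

From row 5, 180 − (47 + 33 + 25 + 36) gives (5,3) = 39.
From column 2, 180 − (37 + 45 + 41 + 33) gives (1,2) = 24.
The remaining cell in column 3 is (3,3) = 180 − 149 = 31.
Column 4: 46 + 29 + 42 + 25 + ? = 180, so (4,4) = 38.
Row 1 needs 180; the known cells sum to 148, so (1,5) = 32.
Row 3 needs 180; the known cells sum to 146, so (3,1) = 34.
From row 4, 180 − (30 + 41 + 27 + 38) gives (4,5) = 44.
Column 1 must total 180; the given cells sum to 154, so (2,1) = 26.
Using column 5: 32 + 28 + 44 + 36 + ? → (2,5) = 180 − 140 = 40.

40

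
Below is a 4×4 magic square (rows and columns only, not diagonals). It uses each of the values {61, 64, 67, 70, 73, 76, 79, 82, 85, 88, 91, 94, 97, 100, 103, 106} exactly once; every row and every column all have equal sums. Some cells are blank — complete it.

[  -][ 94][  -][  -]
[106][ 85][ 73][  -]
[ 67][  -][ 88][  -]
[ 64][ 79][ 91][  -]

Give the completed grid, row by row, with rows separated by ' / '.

The 16 entries sum to 1336, so each line sums to 1336/4 = 334.
The remaining cell in row 2 is (2,4) = 334 − 264 = 70.
From row 4, 334 − (64 + 79 + 91) gives (4,4) = 100.
Using column 1: 106 + 67 + 64 + ? → (1,1) = 334 − 237 = 97.
Column 2: 94 + 85 + 79 + ? = 334, so (3,2) = 76.
Column 3: 73 + 88 + 91 + ? = 334, so (1,3) = 82.
Row 1: 97 + 94 + 82 + ? = 334, so (1,4) = 61.
From row 3, 334 − (67 + 76 + 88) gives (3,4) = 103.

97 94 82 61 / 106 85 73 70 / 67 76 88 103 / 64 79 91 100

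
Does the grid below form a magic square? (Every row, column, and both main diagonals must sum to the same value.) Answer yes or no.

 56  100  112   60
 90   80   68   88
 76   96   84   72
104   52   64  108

Row 1: 56 + 100 + 112 + 60 = 328.
Row 2: 90 + 80 + 68 + 88 = 326.
Row 3: 76 + 96 + 84 + 72 = 328.
Row 4: 104 + 52 + 64 + 108 = 328.
Column 1: 56 + 90 + 76 + 104 = 326.
Column 2: 100 + 80 + 96 + 52 = 328.
Column 3: 112 + 68 + 84 + 64 = 328.
Column 4: 60 + 88 + 72 + 108 = 328.
Main diagonal: 56 + 80 + 84 + 108 = 328.
Anti-diagonal: 60 + 68 + 96 + 104 = 328.

No — column 1 sums to 326 but row 4 sums to 328.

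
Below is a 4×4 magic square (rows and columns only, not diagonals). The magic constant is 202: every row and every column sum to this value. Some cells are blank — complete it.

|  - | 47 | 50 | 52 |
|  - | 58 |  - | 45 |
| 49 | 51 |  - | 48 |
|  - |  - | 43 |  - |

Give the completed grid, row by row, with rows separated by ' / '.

53 47 50 52 / 44 58 55 45 / 49 51 54 48 / 56 46 43 57

From row 1, 202 − (47 + 50 + 52) gives (1,1) = 53.
Row 3 must total 202; the given cells sum to 148, so (3,3) = 54.
Column 2 needs 202; the known cells sum to 156, so (4,2) = 46.
Column 3: 50 + 54 + 43 + ? = 202, so (2,3) = 55.
The remaining cell in column 4 is (4,4) = 202 − 145 = 57.
Row 2 needs 202; the known cells sum to 158, so (2,1) = 44.
From row 4, 202 − (46 + 43 + 57) gives (4,1) = 56.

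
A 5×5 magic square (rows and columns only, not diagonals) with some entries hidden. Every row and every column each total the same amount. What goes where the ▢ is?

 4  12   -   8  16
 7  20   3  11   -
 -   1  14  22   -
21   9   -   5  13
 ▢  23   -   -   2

Column 2 is complete and sums to 65; that is the magic constant.
The remaining cell in row 1 is (1,3) = 65 − 40 = 25.
From row 2, 65 − (7 + 20 + 3 + 11) gives (2,5) = 24.
Row 4 needs 65; the known cells sum to 48, so (4,3) = 17.
Column 3 needs 65; the known cells sum to 59, so (5,3) = 6.
Column 4: 8 + 11 + 22 + 5 + ? = 65, so (5,4) = 19.
Column 5 must total 65; the given cells sum to 55, so (3,5) = 10.
From row 3, 65 − (1 + 14 + 22 + 10) gives (3,1) = 18.
Using row 5: 23 + 6 + 19 + 2 + ? → (5,1) = 65 − 50 = 15.

15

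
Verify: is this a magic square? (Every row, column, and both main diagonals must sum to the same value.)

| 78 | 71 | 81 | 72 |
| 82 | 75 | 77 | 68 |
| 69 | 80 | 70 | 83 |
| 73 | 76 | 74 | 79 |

Yes

Row 1: 78 + 71 + 81 + 72 = 302.
Row 2: 82 + 75 + 77 + 68 = 302.
Row 3: 69 + 80 + 70 + 83 = 302.
Row 4: 73 + 76 + 74 + 79 = 302.
Column 1: 78 + 82 + 69 + 73 = 302.
Column 2: 71 + 75 + 80 + 76 = 302.
Column 3: 81 + 77 + 70 + 74 = 302.
Column 4: 72 + 68 + 83 + 79 = 302.
Main diagonal: 78 + 75 + 70 + 79 = 302.
Anti-diagonal: 72 + 77 + 80 + 73 = 302.
All lines sum to 302.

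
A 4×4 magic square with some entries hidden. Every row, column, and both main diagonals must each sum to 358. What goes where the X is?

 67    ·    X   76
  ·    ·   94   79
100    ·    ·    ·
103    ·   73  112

Row 4 must total 358; the given cells sum to 288, so (4,2) = 70.
Using column 1: 67 + 100 + 103 + ? → (2,1) = 358 − 270 = 88.
Column 4 needs 358; the known cells sum to 267, so (3,4) = 91.
The remaining cell in anti-diagonal is (3,2) = 358 − 273 = 85.
Row 2: 88 + 94 + 79 + ? = 358, so (2,2) = 97.
The remaining cell in row 3 is (3,3) = 358 − 276 = 82.
Column 2 must total 358; the given cells sum to 252, so (1,2) = 106.
The remaining cell in column 3 is (1,3) = 358 − 249 = 109.

109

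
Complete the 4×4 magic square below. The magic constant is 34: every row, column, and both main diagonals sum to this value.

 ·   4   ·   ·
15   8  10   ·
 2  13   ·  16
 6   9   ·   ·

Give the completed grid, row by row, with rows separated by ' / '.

11 4 14 5 / 15 8 10 1 / 2 13 3 16 / 6 9 7 12

Row 2 needs 34; the known cells sum to 33, so (2,4) = 1.
Row 3 needs 34; the known cells sum to 31, so (3,3) = 3.
Using column 1: 15 + 2 + 6 + ? → (1,1) = 34 − 23 = 11.
From main diagonal, 34 − (11 + 8 + 3) gives (4,4) = 12.
Anti-diagonal needs 34; the known cells sum to 29, so (1,4) = 5.
Row 1 needs 34; the known cells sum to 20, so (1,3) = 14.
From row 4, 34 − (6 + 9 + 12) gives (4,3) = 7.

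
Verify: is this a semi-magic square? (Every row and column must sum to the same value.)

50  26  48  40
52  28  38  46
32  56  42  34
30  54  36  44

Yes

Row 1: 50 + 26 + 48 + 40 = 164.
Row 2: 52 + 28 + 38 + 46 = 164.
Row 3: 32 + 56 + 42 + 34 = 164.
Row 4: 30 + 54 + 36 + 44 = 164.
Column 1: 50 + 52 + 32 + 30 = 164.
Column 2: 26 + 28 + 56 + 54 = 164.
Column 3: 48 + 38 + 42 + 36 = 164.
Column 4: 40 + 46 + 34 + 44 = 164.
All lines sum to 164.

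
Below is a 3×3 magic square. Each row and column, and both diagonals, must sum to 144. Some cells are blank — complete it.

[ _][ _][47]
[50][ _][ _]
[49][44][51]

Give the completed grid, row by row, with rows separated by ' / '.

45 52 47 / 50 48 46 / 49 44 51

Column 1 needs 144; the known cells sum to 99, so (1,1) = 45.
Using column 3: 47 + 51 + ? → (2,3) = 144 − 98 = 46.
Main diagonal: 45 + 51 + ? = 144, so (2,2) = 48.
Using row 1: 45 + 47 + ? → (1,2) = 144 − 92 = 52.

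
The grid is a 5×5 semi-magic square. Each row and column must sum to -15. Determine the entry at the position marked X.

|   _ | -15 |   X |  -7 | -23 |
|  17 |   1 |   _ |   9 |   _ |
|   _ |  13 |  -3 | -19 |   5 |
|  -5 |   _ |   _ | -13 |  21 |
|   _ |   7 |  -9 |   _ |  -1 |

Row 3 must total -15; the given cells sum to -4, so (3,1) = -11.
Column 2: -15 + 1 + 13 + 7 + ? = -15, so (4,2) = -21.
Column 4 must total -15; the given cells sum to -30, so (5,4) = 15.
From column 5, -15 − (-23 + 5 + 21 + (-1)) gives (2,5) = -17.
Row 2 must total -15; the given cells sum to 10, so (2,3) = -25.
Using row 4: -5 + (-21) + (-13) + 21 + ? → (4,3) = -15 − (-18) = 3.
Row 5 needs -15; the known cells sum to 12, so (5,1) = -27.
Column 1: 17 + (-11) + (-5) + (-27) + ? = -15, so (1,1) = 11.
Using column 3: -25 + (-3) + 3 + (-9) + ? → (1,3) = -15 − (-34) = 19.

19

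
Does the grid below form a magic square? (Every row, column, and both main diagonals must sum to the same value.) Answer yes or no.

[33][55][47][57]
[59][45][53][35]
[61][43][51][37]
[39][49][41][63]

Yes

Row 1: 33 + 55 + 47 + 57 = 192.
Row 2: 59 + 45 + 53 + 35 = 192.
Row 3: 61 + 43 + 51 + 37 = 192.
Row 4: 39 + 49 + 41 + 63 = 192.
Column 1: 33 + 59 + 61 + 39 = 192.
Column 2: 55 + 45 + 43 + 49 = 192.
Column 3: 47 + 53 + 51 + 41 = 192.
Column 4: 57 + 35 + 37 + 63 = 192.
Main diagonal: 33 + 45 + 51 + 63 = 192.
Anti-diagonal: 57 + 53 + 43 + 39 = 192.
All lines sum to 192.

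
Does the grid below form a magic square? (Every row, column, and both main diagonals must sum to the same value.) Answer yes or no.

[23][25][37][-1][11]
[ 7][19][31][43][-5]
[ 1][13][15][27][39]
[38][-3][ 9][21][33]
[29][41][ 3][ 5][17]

No — column 5 sums to 95 but row 4 sums to 98.

Row 1: 23 + 25 + 37 + (-1) + 11 = 95.
Row 2: 7 + 19 + 31 + 43 + (-5) = 95.
Row 3: 1 + 13 + 15 + 27 + 39 = 95.
Row 4: 38 + (-3) + 9 + 21 + 33 = 98.
Row 5: 29 + 41 + 3 + 5 + 17 = 95.
Column 1: 23 + 7 + 1 + 38 + 29 = 98.
Column 2: 25 + 19 + 13 + (-3) + 41 = 95.
Column 3: 37 + 31 + 15 + 9 + 3 = 95.
Column 4: -1 + 43 + 27 + 21 + 5 = 95.
Column 5: 11 + (-5) + 39 + 33 + 17 = 95.
Main diagonal: 23 + 19 + 15 + 21 + 17 = 95.
Anti-diagonal: 11 + 43 + 15 + (-3) + 29 = 95.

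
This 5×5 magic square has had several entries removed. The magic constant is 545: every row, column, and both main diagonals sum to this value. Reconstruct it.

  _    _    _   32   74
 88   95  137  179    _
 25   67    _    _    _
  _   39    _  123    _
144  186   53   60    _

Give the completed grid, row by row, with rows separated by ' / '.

116 158 165 32 74 / 88 95 137 179 46 / 25 67 109 151 193 / 172 39 81 123 130 / 144 186 53 60 102

Row 2 must total 545; the given cells sum to 499, so (2,5) = 46.
The remaining cell in row 5 is (5,5) = 545 − 443 = 102.
Using column 2: 95 + 67 + 39 + 186 + ? → (1,2) = 545 − 387 = 158.
The remaining cell in column 4 is (3,4) = 545 − 394 = 151.
From anti-diagonal, 545 − (74 + 179 + 39 + 144) gives (3,3) = 109.
Row 3 needs 545; the known cells sum to 352, so (3,5) = 193.
The remaining cell in column 5 is (4,5) = 545 − 415 = 130.
Main diagonal: 95 + 109 + 123 + 102 + ? = 545, so (1,1) = 116.
From row 1, 545 − (116 + 158 + 32 + 74) gives (1,3) = 165.
Column 1: 116 + 88 + 25 + 144 + ? = 545, so (4,1) = 172.
Using column 3: 165 + 137 + 109 + 53 + ? → (4,3) = 545 − 464 = 81.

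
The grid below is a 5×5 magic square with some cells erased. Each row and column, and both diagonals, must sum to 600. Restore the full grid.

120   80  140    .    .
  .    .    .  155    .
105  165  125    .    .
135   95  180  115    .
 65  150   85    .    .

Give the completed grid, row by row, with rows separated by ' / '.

120 80 140 100 160 / 175 110 70 155 90 / 105 165 125 60 145 / 135 95 180 115 75 / 65 150 85 170 130

Row 4 must total 600; the given cells sum to 525, so (4,5) = 75.
Column 1 needs 600; the known cells sum to 425, so (2,1) = 175.
The remaining cell in column 2 is (2,2) = 600 − 490 = 110.
Column 3 needs 600; the known cells sum to 530, so (2,3) = 70.
Main diagonal needs 600; the known cells sum to 470, so (5,5) = 130.
From anti-diagonal, 600 − (155 + 125 + 95 + 65) gives (1,5) = 160.
Row 1 must total 600; the given cells sum to 500, so (1,4) = 100.
Using row 2: 175 + 110 + 70 + 155 + ? → (2,5) = 600 − 510 = 90.
Row 5 needs 600; the known cells sum to 430, so (5,4) = 170.
Using column 4: 100 + 155 + 115 + 170 + ? → (3,4) = 600 − 540 = 60.
Column 5 must total 600; the given cells sum to 455, so (3,5) = 145.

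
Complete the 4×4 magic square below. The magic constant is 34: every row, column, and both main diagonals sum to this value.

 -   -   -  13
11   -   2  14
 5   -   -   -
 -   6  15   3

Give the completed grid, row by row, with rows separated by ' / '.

8 12 1 13 / 11 7 2 14 / 5 9 16 4 / 10 6 15 3

The remaining cell in row 2 is (2,2) = 34 − 27 = 7.
Using row 4: 6 + 15 + 3 + ? → (4,1) = 34 − 24 = 10.
From column 1, 34 − (11 + 5 + 10) gives (1,1) = 8.
Column 4 must total 34; the given cells sum to 30, so (3,4) = 4.
Main diagonal needs 34; the known cells sum to 18, so (3,3) = 16.
The remaining cell in anti-diagonal is (3,2) = 34 − 25 = 9.
The remaining cell in column 2 is (1,2) = 34 − 22 = 12.
Column 3: 2 + 16 + 15 + ? = 34, so (1,3) = 1.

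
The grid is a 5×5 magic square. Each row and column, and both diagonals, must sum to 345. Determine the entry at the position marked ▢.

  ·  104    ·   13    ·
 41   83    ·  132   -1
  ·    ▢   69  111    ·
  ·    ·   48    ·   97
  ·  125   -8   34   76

Using row 2: 41 + 83 + 132 + (-1) + ? → (2,3) = 345 − 255 = 90.
The remaining cell in row 5 is (5,1) = 345 − 227 = 118.
Using column 3: 90 + 69 + 48 + (-8) + ? → (1,3) = 345 − 199 = 146.
Column 4: 13 + 132 + 111 + 34 + ? = 345, so (4,4) = 55.
Main diagonal: 83 + 69 + 55 + 76 + ? = 345, so (1,1) = 62.
Using row 1: 62 + 104 + 146 + 13 + ? → (1,5) = 345 − 325 = 20.
Using column 5: 20 + (-1) + 97 + 76 + ? → (3,5) = 345 − 192 = 153.
The remaining cell in anti-diagonal is (4,2) = 345 − 339 = 6.
Using row 4: 6 + 48 + 55 + 97 + ? → (4,1) = 345 − 206 = 139.
From column 1, 345 − (62 + 41 + 139 + 118) gives (3,1) = -15.
From column 2, 345 − (104 + 83 + 6 + 125) gives (3,2) = 27.

27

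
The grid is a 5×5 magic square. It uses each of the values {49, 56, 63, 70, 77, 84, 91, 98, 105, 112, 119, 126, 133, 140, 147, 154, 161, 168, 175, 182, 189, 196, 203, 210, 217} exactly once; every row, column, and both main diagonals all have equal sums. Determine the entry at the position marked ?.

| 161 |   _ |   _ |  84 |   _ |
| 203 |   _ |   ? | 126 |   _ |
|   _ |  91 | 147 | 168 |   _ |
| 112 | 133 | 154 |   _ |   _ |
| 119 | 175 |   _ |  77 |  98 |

The 25 entries sum to 3325, so each line sums to 3325/5 = 665.
Row 5 needs 665; the known cells sum to 469, so (5,3) = 196.
Using column 1: 161 + 203 + 112 + 119 + ? → (3,1) = 665 − 595 = 70.
Column 4 must total 665; the given cells sum to 455, so (4,4) = 210.
Main diagonal needs 665; the known cells sum to 616, so (2,2) = 49.
Using anti-diagonal: 126 + 147 + 133 + 119 + ? → (1,5) = 665 − 525 = 140.
Row 3 needs 665; the known cells sum to 476, so (3,5) = 189.
Using row 4: 112 + 133 + 154 + 210 + ? → (4,5) = 665 − 609 = 56.
Column 2 must total 665; the given cells sum to 448, so (1,2) = 217.
The remaining cell in column 5 is (2,5) = 665 − 483 = 182.
Row 1 needs 665; the known cells sum to 602, so (1,3) = 63.
Row 2 must total 665; the given cells sum to 560, so (2,3) = 105.

105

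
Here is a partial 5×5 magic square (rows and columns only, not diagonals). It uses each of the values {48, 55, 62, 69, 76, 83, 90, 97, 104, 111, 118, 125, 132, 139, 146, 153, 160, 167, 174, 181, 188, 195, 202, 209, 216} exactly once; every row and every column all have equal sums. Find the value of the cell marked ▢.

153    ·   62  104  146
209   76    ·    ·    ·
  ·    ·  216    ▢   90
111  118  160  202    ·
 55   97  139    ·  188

The 25 entries sum to 3300, so each line sums to 3300/5 = 660.
From row 1, 660 − (153 + 62 + 104 + 146) gives (1,2) = 195.
Row 4 must total 660; the given cells sum to 591, so (4,5) = 69.
From row 5, 660 − (55 + 97 + 139 + 188) gives (5,4) = 181.
The remaining cell in column 1 is (3,1) = 660 − 528 = 132.
Column 2: 195 + 76 + 118 + 97 + ? = 660, so (3,2) = 174.
Column 3: 62 + 216 + 160 + 139 + ? = 660, so (2,3) = 83.
Column 5 needs 660; the known cells sum to 493, so (2,5) = 167.
Row 2: 209 + 76 + 83 + 167 + ? = 660, so (2,4) = 125.
Row 3: 132 + 174 + 216 + 90 + ? = 660, so (3,4) = 48.

48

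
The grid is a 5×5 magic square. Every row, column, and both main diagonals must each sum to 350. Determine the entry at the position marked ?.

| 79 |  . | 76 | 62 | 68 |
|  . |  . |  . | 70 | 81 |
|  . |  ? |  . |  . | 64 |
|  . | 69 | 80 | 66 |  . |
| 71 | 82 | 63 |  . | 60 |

61

Using row 1: 79 + 76 + 62 + 68 + ? → (1,2) = 350 − 285 = 65.
Row 5: 71 + 82 + 63 + 60 + ? = 350, so (5,4) = 74.
Column 4: 62 + 70 + 66 + 74 + ? = 350, so (3,4) = 78.
From column 5, 350 − (68 + 81 + 64 + 60) gives (4,5) = 77.
Anti-diagonal: 68 + 70 + 69 + 71 + ? = 350, so (3,3) = 72.
Row 4 must total 350; the given cells sum to 292, so (4,1) = 58.
Using column 3: 76 + 72 + 80 + 63 + ? → (2,3) = 350 − 291 = 59.
From main diagonal, 350 − (79 + 72 + 66 + 60) gives (2,2) = 73.
Row 2 needs 350; the known cells sum to 283, so (2,1) = 67.
Column 1 must total 350; the given cells sum to 275, so (3,1) = 75.
From column 2, 350 − (65 + 73 + 69 + 82) gives (3,2) = 61.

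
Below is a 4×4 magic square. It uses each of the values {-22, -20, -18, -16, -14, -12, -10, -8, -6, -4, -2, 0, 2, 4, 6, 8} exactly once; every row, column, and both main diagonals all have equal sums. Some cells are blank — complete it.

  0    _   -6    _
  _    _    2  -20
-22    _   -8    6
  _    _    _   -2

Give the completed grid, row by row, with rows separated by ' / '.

The 16 entries sum to -112, so each line sums to -112/4 = -28.
Row 3 needs -28; the known cells sum to -24, so (3,2) = -4.
Column 3 must total -28; the given cells sum to -12, so (4,3) = -16.
Column 4 must total -28; the given cells sum to -16, so (1,4) = -12.
From main diagonal, -28 − (0 + (-8) + (-2)) gives (2,2) = -18.
Anti-diagonal: -12 + 2 + (-4) + ? = -28, so (4,1) = -14.
The remaining cell in row 1 is (1,2) = -28 − (-18) = -10.
Row 2 needs -28; the known cells sum to -36, so (2,1) = 8.
Using row 4: -14 + (-16) + (-2) + ? → (4,2) = -28 − (-32) = 4.

0 -10 -6 -12 / 8 -18 2 -20 / -22 -4 -8 6 / -14 4 -16 -2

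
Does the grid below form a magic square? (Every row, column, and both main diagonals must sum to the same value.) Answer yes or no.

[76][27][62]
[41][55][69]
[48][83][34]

Yes

Row 1: 76 + 27 + 62 = 165.
Row 2: 41 + 55 + 69 = 165.
Row 3: 48 + 83 + 34 = 165.
Column 1: 76 + 41 + 48 = 165.
Column 2: 27 + 55 + 83 = 165.
Column 3: 62 + 69 + 34 = 165.
Main diagonal: 76 + 55 + 34 = 165.
Anti-diagonal: 62 + 55 + 48 = 165.
All lines sum to 165.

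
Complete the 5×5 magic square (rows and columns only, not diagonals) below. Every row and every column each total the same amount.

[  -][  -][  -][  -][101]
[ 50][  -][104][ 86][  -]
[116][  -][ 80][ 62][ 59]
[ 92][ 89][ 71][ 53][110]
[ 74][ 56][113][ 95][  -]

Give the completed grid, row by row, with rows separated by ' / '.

83 65 47 119 101 / 50 107 104 86 68 / 116 98 80 62 59 / 92 89 71 53 110 / 74 56 113 95 77

Row 4 is already complete: 92 + 89 + 71 + 53 + 110 = 415, so that is the magic constant.
Row 3 must total 415; the given cells sum to 317, so (3,2) = 98.
The remaining cell in row 5 is (5,5) = 415 − 338 = 77.
Using column 1: 50 + 116 + 92 + 74 + ? → (1,1) = 415 − 332 = 83.
Using column 3: 104 + 80 + 71 + 113 + ? → (1,3) = 415 − 368 = 47.
Column 4 needs 415; the known cells sum to 296, so (1,4) = 119.
Column 5: 101 + 59 + 110 + 77 + ? = 415, so (2,5) = 68.
Row 1 needs 415; the known cells sum to 350, so (1,2) = 65.
Using row 2: 50 + 104 + 86 + 68 + ? → (2,2) = 415 − 308 = 107.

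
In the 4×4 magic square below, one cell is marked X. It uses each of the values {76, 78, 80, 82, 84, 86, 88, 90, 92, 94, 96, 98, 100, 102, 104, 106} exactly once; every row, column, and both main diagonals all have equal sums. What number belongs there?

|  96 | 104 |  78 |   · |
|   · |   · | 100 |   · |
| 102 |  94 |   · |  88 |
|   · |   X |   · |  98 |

76

The 16 entries sum to 1456, so each line sums to 1456/4 = 364.
Row 1 needs 364; the known cells sum to 278, so (1,4) = 86.
From row 3, 364 − (102 + 94 + 88) gives (3,3) = 80.
Column 3 needs 364; the known cells sum to 258, so (4,3) = 106.
Column 4 needs 364; the known cells sum to 272, so (2,4) = 92.
Main diagonal: 96 + 80 + 98 + ? = 364, so (2,2) = 90.
Anti-diagonal needs 364; the known cells sum to 280, so (4,1) = 84.
Row 2: 90 + 100 + 92 + ? = 364, so (2,1) = 82.
From row 4, 364 − (84 + 106 + 98) gives (4,2) = 76.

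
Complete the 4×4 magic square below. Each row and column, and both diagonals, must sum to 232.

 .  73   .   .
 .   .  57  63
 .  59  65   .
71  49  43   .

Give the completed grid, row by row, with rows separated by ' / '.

From row 4, 232 − (71 + 49 + 43) gives (4,4) = 69.
From column 2, 232 − (73 + 59 + 49) gives (2,2) = 51.
The remaining cell in column 3 is (1,3) = 232 − 165 = 67.
Using main diagonal: 51 + 65 + 69 + ? → (1,1) = 232 − 185 = 47.
The remaining cell in anti-diagonal is (1,4) = 232 − 187 = 45.
Row 2 must total 232; the given cells sum to 171, so (2,1) = 61.
Column 1 needs 232; the known cells sum to 179, so (3,1) = 53.
The remaining cell in column 4 is (3,4) = 232 − 177 = 55.

47 73 67 45 / 61 51 57 63 / 53 59 65 55 / 71 49 43 69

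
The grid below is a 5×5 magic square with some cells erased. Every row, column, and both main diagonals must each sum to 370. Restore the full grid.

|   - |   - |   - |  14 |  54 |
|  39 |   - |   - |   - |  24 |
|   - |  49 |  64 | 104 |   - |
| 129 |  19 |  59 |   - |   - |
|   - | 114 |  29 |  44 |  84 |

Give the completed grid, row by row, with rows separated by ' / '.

69 109 124 14 54 / 39 79 94 134 24 / 34 49 64 104 119 / 129 19 59 74 89 / 99 114 29 44 84

From row 5, 370 − (114 + 29 + 44 + 84) gives (5,1) = 99.
Using anti-diagonal: 54 + 64 + 19 + 99 + ? → (2,4) = 370 − 236 = 134.
Column 4: 14 + 134 + 104 + 44 + ? = 370, so (4,4) = 74.
From row 4, 370 − (129 + 19 + 59 + 74) gives (4,5) = 89.
Column 5 needs 370; the known cells sum to 251, so (3,5) = 119.
Row 3: 49 + 64 + 104 + 119 + ? = 370, so (3,1) = 34.
From column 1, 370 − (39 + 34 + 129 + 99) gives (1,1) = 69.
Main diagonal must total 370; the given cells sum to 291, so (2,2) = 79.
From row 2, 370 − (39 + 79 + 134 + 24) gives (2,3) = 94.
Using column 2: 79 + 49 + 19 + 114 + ? → (1,2) = 370 − 261 = 109.
Column 3 must total 370; the given cells sum to 246, so (1,3) = 124.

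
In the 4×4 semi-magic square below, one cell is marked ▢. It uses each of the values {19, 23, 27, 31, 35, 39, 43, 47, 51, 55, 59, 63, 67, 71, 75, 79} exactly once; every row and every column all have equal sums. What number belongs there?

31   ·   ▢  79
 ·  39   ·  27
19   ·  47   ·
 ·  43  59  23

35

The 16 entries sum to 784, so each line sums to 784/4 = 196.
Row 4: 43 + 59 + 23 + ? = 196, so (4,1) = 71.
Using column 1: 31 + 19 + 71 + ? → (2,1) = 196 − 121 = 75.
Column 4: 79 + 27 + 23 + ? = 196, so (3,4) = 67.
Row 2 needs 196; the known cells sum to 141, so (2,3) = 55.
Row 3: 19 + 47 + 67 + ? = 196, so (3,2) = 63.
Column 2 needs 196; the known cells sum to 145, so (1,2) = 51.
Column 3 must total 196; the given cells sum to 161, so (1,3) = 35.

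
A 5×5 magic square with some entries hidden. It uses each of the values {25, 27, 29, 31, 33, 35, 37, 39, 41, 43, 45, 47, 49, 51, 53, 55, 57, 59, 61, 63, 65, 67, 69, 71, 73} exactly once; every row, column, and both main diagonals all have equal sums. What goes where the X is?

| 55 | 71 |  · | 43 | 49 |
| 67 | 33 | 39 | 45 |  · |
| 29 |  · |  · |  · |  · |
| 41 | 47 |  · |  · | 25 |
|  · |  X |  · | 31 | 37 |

59

The 25 entries sum to 1225, so each line sums to 1225/5 = 245.
The remaining cell in row 1 is (1,3) = 245 − 218 = 27.
Row 2: 67 + 33 + 39 + 45 + ? = 245, so (2,5) = 61.
From column 1, 245 − (55 + 67 + 29 + 41) gives (5,1) = 53.
Column 5: 49 + 61 + 25 + 37 + ? = 245, so (3,5) = 73.
From anti-diagonal, 245 − (49 + 45 + 47 + 53) gives (3,3) = 51.
Main diagonal needs 245; the known cells sum to 176, so (4,4) = 69.
Row 4 must total 245; the given cells sum to 182, so (4,3) = 63.
From column 3, 245 − (27 + 39 + 51 + 63) gives (5,3) = 65.
Column 4: 43 + 45 + 69 + 31 + ? = 245, so (3,4) = 57.
Using row 3: 29 + 51 + 57 + 73 + ? → (3,2) = 245 − 210 = 35.
Row 5 must total 245; the given cells sum to 186, so (5,2) = 59.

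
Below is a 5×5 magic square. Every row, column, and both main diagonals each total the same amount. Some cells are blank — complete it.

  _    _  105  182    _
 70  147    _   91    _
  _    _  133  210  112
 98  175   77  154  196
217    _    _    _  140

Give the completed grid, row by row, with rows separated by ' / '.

Row 4 is already complete: 98 + 175 + 77 + 154 + 196 = 700, so that is the magic constant.
Column 4: 182 + 91 + 210 + 154 + ? = 700, so (5,4) = 63.
Using main diagonal: 147 + 133 + 154 + 140 + ? → (1,1) = 700 − 574 = 126.
The remaining cell in anti-diagonal is (1,5) = 700 − 616 = 84.
From row 1, 700 − (126 + 105 + 182 + 84) gives (1,2) = 203.
Column 1 needs 700; the known cells sum to 511, so (3,1) = 189.
Column 5 must total 700; the given cells sum to 532, so (2,5) = 168.
Row 2 needs 700; the known cells sum to 476, so (2,3) = 224.
Row 3 must total 700; the given cells sum to 644, so (3,2) = 56.
Column 2 must total 700; the given cells sum to 581, so (5,2) = 119.
From column 3, 700 − (105 + 224 + 133 + 77) gives (5,3) = 161.

126 203 105 182 84 / 70 147 224 91 168 / 189 56 133 210 112 / 98 175 77 154 196 / 217 119 161 63 140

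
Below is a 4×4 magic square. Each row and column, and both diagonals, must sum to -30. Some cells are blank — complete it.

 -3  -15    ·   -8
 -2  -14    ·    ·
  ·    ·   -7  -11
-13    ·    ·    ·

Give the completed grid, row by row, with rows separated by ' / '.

From row 1, -30 − (-3 + (-15) + (-8)) gives (1,3) = -4.
Column 1: -3 + (-2) + (-13) + ? = -30, so (3,1) = -12.
From main diagonal, -30 − (-3 + (-14) + (-7)) gives (4,4) = -6.
Row 3 needs -30; the known cells sum to -30, so (3,2) = 0.
Column 2 must total -30; the given cells sum to -29, so (4,2) = -1.
The remaining cell in column 4 is (2,4) = -30 − (-25) = -5.
From anti-diagonal, -30 − (-8 + 0 + (-13)) gives (2,3) = -9.
The remaining cell in row 4 is (4,3) = -30 − (-20) = -10.

-3 -15 -4 -8 / -2 -14 -9 -5 / -12 0 -7 -11 / -13 -1 -10 -6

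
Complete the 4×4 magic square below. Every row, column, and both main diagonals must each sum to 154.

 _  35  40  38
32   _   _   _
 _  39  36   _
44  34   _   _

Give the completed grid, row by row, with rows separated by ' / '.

Row 1 must total 154; the given cells sum to 113, so (1,1) = 41.
Column 1: 41 + 32 + 44 + ? = 154, so (3,1) = 37.
The remaining cell in column 2 is (2,2) = 154 − 108 = 46.
Main diagonal must total 154; the given cells sum to 123, so (4,4) = 31.
Anti-diagonal: 38 + 39 + 44 + ? = 154, so (2,3) = 33.
The remaining cell in row 2 is (2,4) = 154 − 111 = 43.
Row 3: 37 + 39 + 36 + ? = 154, so (3,4) = 42.
Row 4: 44 + 34 + 31 + ? = 154, so (4,3) = 45.

41 35 40 38 / 32 46 33 43 / 37 39 36 42 / 44 34 45 31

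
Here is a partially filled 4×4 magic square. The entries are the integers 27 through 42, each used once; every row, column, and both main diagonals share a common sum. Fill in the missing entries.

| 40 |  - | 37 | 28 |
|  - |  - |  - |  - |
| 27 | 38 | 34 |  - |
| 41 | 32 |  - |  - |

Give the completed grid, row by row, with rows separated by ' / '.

The entries are 27 through 42, which sum to 552, so each line sums to 552/4 = 138.
Row 1: 40 + 37 + 28 + ? = 138, so (1,2) = 33.
Row 3: 27 + 38 + 34 + ? = 138, so (3,4) = 39.
Column 1 must total 138; the given cells sum to 108, so (2,1) = 30.
The remaining cell in column 2 is (2,2) = 138 − 103 = 35.
Using main diagonal: 40 + 35 + 34 + ? → (4,4) = 138 − 109 = 29.
Anti-diagonal must total 138; the given cells sum to 107, so (2,3) = 31.
From row 2, 138 − (30 + 35 + 31) gives (2,4) = 42.
Row 4 needs 138; the known cells sum to 102, so (4,3) = 36.

40 33 37 28 / 30 35 31 42 / 27 38 34 39 / 41 32 36 29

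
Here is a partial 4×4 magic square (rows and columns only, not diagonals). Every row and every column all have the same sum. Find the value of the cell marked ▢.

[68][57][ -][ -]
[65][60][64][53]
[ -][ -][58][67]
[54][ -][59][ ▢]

66

Row 2 is complete and sums to 242; that is the magic constant.
The remaining cell in column 1 is (3,1) = 242 − 187 = 55.
Column 3 must total 242; the given cells sum to 181, so (1,3) = 61.
Row 1 needs 242; the known cells sum to 186, so (1,4) = 56.
Row 3 needs 242; the known cells sum to 180, so (3,2) = 62.
The remaining cell in column 2 is (4,2) = 242 − 179 = 63.
From column 4, 242 − (56 + 53 + 67) gives (4,4) = 66.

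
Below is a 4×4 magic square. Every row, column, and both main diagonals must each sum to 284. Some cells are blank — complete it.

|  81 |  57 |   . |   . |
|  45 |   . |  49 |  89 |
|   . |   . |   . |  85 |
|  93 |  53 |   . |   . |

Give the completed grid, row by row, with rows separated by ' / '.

Row 2 needs 284; the known cells sum to 183, so (2,2) = 101.
From column 1, 284 − (81 + 45 + 93) gives (3,1) = 65.
From column 2, 284 − (57 + 101 + 53) gives (3,2) = 73.
Using anti-diagonal: 49 + 73 + 93 + ? → (1,4) = 284 − 215 = 69.
Using row 1: 81 + 57 + 69 + ? → (1,3) = 284 − 207 = 77.
Using row 3: 65 + 73 + 85 + ? → (3,3) = 284 − 223 = 61.
Column 3 needs 284; the known cells sum to 187, so (4,3) = 97.
Column 4 needs 284; the known cells sum to 243, so (4,4) = 41.

81 57 77 69 / 45 101 49 89 / 65 73 61 85 / 93 53 97 41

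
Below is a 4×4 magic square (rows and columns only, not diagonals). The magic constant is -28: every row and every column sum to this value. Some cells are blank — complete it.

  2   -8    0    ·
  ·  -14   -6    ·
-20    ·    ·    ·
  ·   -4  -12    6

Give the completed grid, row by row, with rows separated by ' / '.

Row 1 must total -28; the given cells sum to -6, so (1,4) = -22.
From row 4, -28 − (-4 + (-12) + 6) gives (4,1) = -18.
Using column 1: 2 + (-20) + (-18) + ? → (2,1) = -28 − (-36) = 8.
Using column 2: -8 + (-14) + (-4) + ? → (3,2) = -28 − (-26) = -2.
From column 3, -28 − (0 + (-6) + (-12)) gives (3,3) = -10.
Row 2 needs -28; the known cells sum to -12, so (2,4) = -16.
Row 3 must total -28; the given cells sum to -32, so (3,4) = 4.

2 -8 0 -22 / 8 -14 -6 -16 / -20 -2 -10 4 / -18 -4 -12 6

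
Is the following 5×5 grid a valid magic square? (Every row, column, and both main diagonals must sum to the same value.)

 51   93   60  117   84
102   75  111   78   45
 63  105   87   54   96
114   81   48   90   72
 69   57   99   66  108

Row 1: 51 + 93 + 60 + 117 + 84 = 405.
Row 2: 102 + 75 + 111 + 78 + 45 = 411.
Row 3: 63 + 105 + 87 + 54 + 96 = 405.
Row 4: 114 + 81 + 48 + 90 + 72 = 405.
Row 5: 69 + 57 + 99 + 66 + 108 = 399.
Column 1: 51 + 102 + 63 + 114 + 69 = 399.
Column 2: 93 + 75 + 105 + 81 + 57 = 411.
Column 3: 60 + 111 + 87 + 48 + 99 = 405.
Column 4: 117 + 78 + 54 + 90 + 66 = 405.
Column 5: 84 + 45 + 96 + 72 + 108 = 405.
Main diagonal: 51 + 75 + 87 + 90 + 108 = 411.
Anti-diagonal: 84 + 78 + 87 + 81 + 69 = 399.

No — column 3 sums to 405 but column 2 sums to 411.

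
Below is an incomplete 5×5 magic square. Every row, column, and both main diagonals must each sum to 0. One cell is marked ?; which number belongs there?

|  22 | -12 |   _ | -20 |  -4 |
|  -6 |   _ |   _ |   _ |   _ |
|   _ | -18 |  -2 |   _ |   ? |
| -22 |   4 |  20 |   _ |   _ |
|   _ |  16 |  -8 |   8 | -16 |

Using row 1: 22 + (-12) + (-20) + (-4) + ? → (1,3) = 0 − (-14) = 14.
Row 5 needs 0; the known cells sum to 0, so (5,1) = 0.
Column 1 needs 0; the known cells sum to -6, so (3,1) = 6.
From column 2, 0 − (-12 + (-18) + 4 + 16) gives (2,2) = 10.
Column 3 needs 0; the known cells sum to 24, so (2,3) = -24.
Main diagonal must total 0; the given cells sum to 14, so (4,4) = -14.
Anti-diagonal must total 0; the given cells sum to -2, so (2,4) = 2.
Row 2 needs 0; the known cells sum to -18, so (2,5) = 18.
Row 4 must total 0; the given cells sum to -12, so (4,5) = 12.
From column 4, 0 − (-20 + 2 + (-14) + 8) gives (3,4) = 24.
Using column 5: -4 + 18 + 12 + (-16) + ? → (3,5) = 0 − 10 = -10.

-10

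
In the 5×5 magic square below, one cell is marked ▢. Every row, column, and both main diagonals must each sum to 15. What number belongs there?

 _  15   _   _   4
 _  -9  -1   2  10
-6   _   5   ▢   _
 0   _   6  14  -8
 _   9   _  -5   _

Row 2: -9 + (-1) + 2 + 10 + ? = 15, so (2,1) = 13.
Row 4 must total 15; the given cells sum to 12, so (4,2) = 3.
From column 2, 15 − (15 + (-9) + 3 + 9) gives (3,2) = -3.
From anti-diagonal, 15 − (4 + 2 + 5 + 3) gives (5,1) = 1.
Using column 1: 13 + (-6) + 0 + 1 + ? → (1,1) = 15 − 8 = 7.
Using main diagonal: 7 + (-9) + 5 + 14 + ? → (5,5) = 15 − 17 = -2.
Row 5 must total 15; the given cells sum to 3, so (5,3) = 12.
From column 3, 15 − (-1 + 5 + 6 + 12) gives (1,3) = -7.
From column 5, 15 − (4 + 10 + (-8) + (-2)) gives (3,5) = 11.
The remaining cell in row 1 is (1,4) = 15 − 19 = -4.
Row 3 needs 15; the known cells sum to 7, so (3,4) = 8.

8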